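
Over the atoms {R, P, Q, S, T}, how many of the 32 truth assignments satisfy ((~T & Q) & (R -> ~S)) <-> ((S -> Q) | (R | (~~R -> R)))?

6

Initial set: {(((~T & Q) & (R -> ~S)) <-> ((S -> Q) | (R | (~~R -> R))))}.
(((~T & Q) & (R -> ~S)) <-> ((S -> Q) | (R | (~~R -> R)))): β-rule — branch into ((~T & Q) & (R -> ~S)), ((S -> Q) | (R | (~~R -> R)))  //  ~((~T & Q) & (R -> ~S)), ~((S -> Q) | (R | (~~R -> R))).
  branch 1 (add ((~T & Q) & (R -> ~S)), ((S -> Q) | (R | (~~R -> R)))):
    ((~T & Q) & (R -> ~S)): α-rule — add (~T & Q), (R -> ~S).
    (~T & Q): α-rule — add ~T, Q.
    ((S -> Q) | (R | (~~R -> R))): β-rule — branch into (S -> Q)  //  (R | (~~R -> R)).
      branch 1.1 (add (S -> Q)):
        (R -> ~S): β-rule — branch into ~R  //  ~S.
          branch 1.1.1 (add ~R):
            (S -> Q): β-rule — branch into ~S  //  Q.
              branch 1.1.1.1 (add ~S):
                ○ open, literals {Q=1, R=0, S=0, T=0}.
              branch 1.1.1.2 (add Q):
                ○ open, literals {Q=1, R=0, T=0}.
          branch 1.1.2 (add ~S):
            (S -> Q): β-rule — branch into ~S  //  Q.
              branch 1.1.2.1 (add ~S):
                ○ open, literals {Q=1, S=0, T=0}.
              branch 1.1.2.2 (add Q):
                ○ open, literals {Q=1, S=0, T=0}.
      branch 1.2 (add (R | (~~R -> R))):
        (R -> ~S): β-rule — branch into ~R  //  ~S.
          branch 1.2.1 (add ~R):
            (R | (~~R -> R)): β-rule — branch into R  //  (~~R -> R).
              branch 1.2.1.1 (add R):
                × closes — contains both R and ~R.
              branch 1.2.1.2 (add (~~R -> R)):
                (~~R -> R): β-rule — branch into ~~~R  //  R.
                  branch 1.2.1.2.1 (add ~~~R):
                    ~~~R: drop double negation, giving ~R.
                    ○ open, literals {Q=1, R=0, T=0}.
                  branch 1.2.1.2.2 (add R):
                    × closes — contains both R and ~R.
          branch 1.2.2 (add ~S):
            (R | (~~R -> R)): β-rule — branch into R  //  (~~R -> R).
              branch 1.2.2.1 (add R):
                ○ open, literals {Q=1, R=1, S=0, T=0}.
              branch 1.2.2.2 (add (~~R -> R)):
                (~~R -> R): β-rule — branch into ~~~R  //  R.
                  branch 1.2.2.2.1 (add ~~~R):
                    ~~~R: drop double negation, giving ~R.
                    ○ open, literals {Q=1, R=0, S=0, T=0}.
                  branch 1.2.2.2.2 (add R):
                    ○ open, literals {Q=1, R=1, S=0, T=0}.
  branch 2 (add ~((~T & Q) & (R -> ~S)), ~((S -> Q) | (R | (~~R -> R)))):
    ~((S -> Q) | (R | (~~R -> R))): α-rule — add ~(S -> Q), ~(R | (~~R -> R)).
    ~(S -> Q): α-rule — add S, ~Q.
    ~(R | (~~R -> R)): α-rule — add ~R, ~(~~R -> R).
    ~(~~R -> R): α-rule — add ~~R, ~R.
    ~~R: drop double negation, giving R.
    × closes — contains both R and ~R.
3 branches closed, 8 open.
Each open branch fixes some atoms; the unmentioned ones are free. Counting distinct full assignments: branch {Q=1, R=0, S=0, T=0} (P) contributes 2 new; branch {Q=1, R=0, T=0} (P, S) contributes 2 new; branch {Q=1, S=0, T=0} (R, P) contributes 2 new; branch {Q=1, S=0, T=0} (R, P) contributes 0 new; branch {Q=1, R=0, T=0} (P, S) contributes 0 new; branch {Q=1, R=1, S=0, T=0} (P) contributes 0 new; branch {Q=1, R=0, S=0, T=0} (P) contributes 0 new; branch {Q=1, R=1, S=0, T=0} (P) contributes 0 new. Total: 6.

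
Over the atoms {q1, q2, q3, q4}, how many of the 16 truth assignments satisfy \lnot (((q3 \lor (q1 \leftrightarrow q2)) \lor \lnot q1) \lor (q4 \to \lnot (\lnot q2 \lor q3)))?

1

Initial set: {\lnot (((q3 \lor (q1 \leftrightarrow q2)) \lor \lnot q1) \lor (q4 \to \lnot (\lnot q2 \lor q3)))}.
\lnot (((q3 \lor (q1 \leftrightarrow q2)) \lor \lnot q1) \lor (q4 \to \lnot (\lnot q2 \lor q3))): α-rule — add \lnot ((q3 \lor (q1 \leftrightarrow q2)) \lor \lnot q1), \lnot (q4 \to \lnot (\lnot q2 \lor q3)).
\lnot ((q3 \lor (q1 \leftrightarrow q2)) \lor \lnot q1): α-rule — add \lnot (q3 \lor (q1 \leftrightarrow q2)), \lnot \lnot q1.
\lnot (q4 \to \lnot (\lnot q2 \lor q3)): α-rule — add q4, \lnot \lnot (\lnot q2 \lor q3).
\lnot (q3 \lor (q1 \leftrightarrow q2)): α-rule — add \lnot q3, \lnot (q1 \leftrightarrow q2).
\lnot \lnot (\lnot q2 \lor q3): β-rule — branch into \lnot q2  //  q3.
  branch 1 (add \lnot q2):
    \lnot (q1 \leftrightarrow q2): β-rule — branch into q1, \lnot q2  //  \lnot q1, q2.
      branch 1.1 (add q1, \lnot q2):
        ○ open, literals {q1=1, q2=0, q3=0, q4=1}.
      branch 1.2 (add \lnot q1, q2):
        × closes — contains both q1 and \lnot q1.
  branch 2 (add q3):
    × closes — contains both q3 and \lnot q3.
2 branches closed, 1 open.
Each open branch fixes some atoms; the unmentioned ones are free. Counting distinct full assignments: branch {q1=1, q2=0, q3=0, q4=1} (none free) contributes 1 new. Total: 1.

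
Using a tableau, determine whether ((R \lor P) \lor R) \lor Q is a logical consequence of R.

Yes

Initial set: {T R; F (((R \lor P) \lor R) \lor Q)}.
F (((R \lor P) \lor R) \lor Q): α-rule — add F ((R \lor P) \lor R), F Q.
F ((R \lor P) \lor R): α-rule — add F (R \lor P), F R.
× closes — contains both R and \lnot R.
All 1 branch closes.
Every branch closed, so the premises entail the conclusion.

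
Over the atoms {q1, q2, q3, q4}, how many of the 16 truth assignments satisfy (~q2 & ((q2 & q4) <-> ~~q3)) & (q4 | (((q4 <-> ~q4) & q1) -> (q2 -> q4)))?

Initial set: {((~q2 & ((q2 & q4) <-> ~~q3)) & (q4 | (((q4 <-> ~q4) & q1) -> (q2 -> q4))))}.
((~q2 & ((q2 & q4) <-> ~~q3)) & (q4 | (((q4 <-> ~q4) & q1) -> (q2 -> q4)))): α-rule — add (~q2 & ((q2 & q4) <-> ~~q3)), (q4 | (((q4 <-> ~q4) & q1) -> (q2 -> q4))).
(~q2 & ((q2 & q4) <-> ~~q3)): α-rule — add ~q2, ((q2 & q4) <-> ~~q3).
(q4 | (((q4 <-> ~q4) & q1) -> (q2 -> q4))): β-rule — branch into q4  //  (((q4 <-> ~q4) & q1) -> (q2 -> q4)).
  branch 1 (add q4):
    ((q2 & q4) <-> ~~q3): β-rule — branch into (q2 & q4), ~~q3  //  ~(q2 & q4), ~~~q3.
      branch 1.1 (add (q2 & q4), ~~q3):
        (q2 & q4): α-rule — add q2, q4.
        × closes — contains both q2 and ~q2.
      branch 1.2 (add ~(q2 & q4), ~~~q3):
        ~~~q3: drop double negation, giving ~q3.
        ~(q2 & q4): β-rule — branch into ~q2  //  ~q4.
          branch 1.2.1 (add ~q2):
            ○ open, literals {q2=false, q3=false, q4=true}.
          branch 1.2.2 (add ~q4):
            × closes — contains both q4 and ~q4.
  branch 2 (add (((q4 <-> ~q4) & q1) -> (q2 -> q4))):
    ((q2 & q4) <-> ~~q3): β-rule — branch into (q2 & q4), ~~q3  //  ~(q2 & q4), ~~~q3.
      branch 2.1 (add (q2 & q4), ~~q3):
        (q2 & q4): α-rule — add q2, q4.
        × closes — contains both q2 and ~q2.
      branch 2.2 (add ~(q2 & q4), ~~~q3):
        ~~~q3: drop double negation, giving ~q3.
        (((q4 <-> ~q4) & q1) -> (q2 -> q4)): β-rule — branch into ~((q4 <-> ~q4) & q1)  //  (q2 -> q4).
          branch 2.2.1 (add ~((q4 <-> ~q4) & q1)):
            ~(q2 & q4): β-rule — branch into ~q2  //  ~q4.
              branch 2.2.1.1 (add ~q2):
                ~((q4 <-> ~q4) & q1): β-rule — branch into ~(q4 <-> ~q4)  //  ~q1.
                  branch 2.2.1.1.1 (add ~(q4 <-> ~q4)):
                    ~(q4 <-> ~q4): β-rule — branch into q4, ~~q4  //  ~q4, ~q4.
                      branch 2.2.1.1.1.1 (add q4, ~~q4):
                        ○ open, literals {q2=false, q3=false, q4=true}.
                      branch 2.2.1.1.1.2 (add ~q4, ~q4):
                        ○ open, literals {q2=false, q3=false, q4=false}.
                  branch 2.2.1.1.2 (add ~q1):
                    ○ open, literals {q1=false, q2=false, q3=false}.
              branch 2.2.1.2 (add ~q4):
                ~((q4 <-> ~q4) & q1): β-rule — branch into ~(q4 <-> ~q4)  //  ~q1.
                  branch 2.2.1.2.1 (add ~(q4 <-> ~q4)):
                    ~(q4 <-> ~q4): β-rule — branch into q4, ~~q4  //  ~q4, ~q4.
                      branch 2.2.1.2.1.1 (add q4, ~~q4):
                        × closes — contains both q4 and ~q4.
                      branch 2.2.1.2.1.2 (add ~q4, ~q4):
                        ○ open, literals {q2=false, q3=false, q4=false}.
                  branch 2.2.1.2.2 (add ~q1):
                    ○ open, literals {q1=false, q2=false, q3=false, q4=false}.
          branch 2.2.2 (add (q2 -> q4)):
            ~(q2 & q4): β-rule — branch into ~q2  //  ~q4.
              branch 2.2.2.1 (add ~q2):
                (q2 -> q4): β-rule — branch into ~q2  //  q4.
                  branch 2.2.2.1.1 (add ~q2):
                    ○ open, literals {q2=false, q3=false}.
                  branch 2.2.2.1.2 (add q4):
                    ○ open, literals {q2=false, q3=false, q4=true}.
              branch 2.2.2.2 (add ~q4):
                (q2 -> q4): β-rule — branch into ~q2  //  q4.
                  branch 2.2.2.2.1 (add ~q2):
                    ○ open, literals {q2=false, q3=false, q4=false}.
                  branch 2.2.2.2.2 (add q4):
                    × closes — contains both q4 and ~q4.
5 branches closed, 9 open.
Each open branch fixes some atoms; the unmentioned ones are free. Counting distinct full assignments: branch {q2=false, q3=false, q4=true} (q1) contributes 2 new; branch {q2=false, q3=false, q4=true} (q1) contributes 0 new; branch {q2=false, q3=false, q4=false} (q1) contributes 2 new; branch {q1=false, q2=false, q3=false} (q4) contributes 0 new; branch {q2=false, q3=false, q4=false} (q1) contributes 0 new; branch {q1=false, q2=false, q3=false, q4=false} (none free) contributes 0 new; branch {q2=false, q3=false} (q1, q4) contributes 0 new; branch {q2=false, q3=false, q4=true} (q1) contributes 0 new; branch {q2=false, q3=false, q4=false} (q1) contributes 0 new. Total: 4.

4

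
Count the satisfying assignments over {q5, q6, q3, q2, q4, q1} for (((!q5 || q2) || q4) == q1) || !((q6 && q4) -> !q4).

40

Initial set: {((((!q5 || q2) || q4) == q1) || !((q6 && q4) -> !q4))}.
((((!q5 || q2) || q4) == q1) || !((q6 && q4) -> !q4)): β-rule — branch into (((!q5 || q2) || q4) == q1)  //  !((q6 && q4) -> !q4).
  branch 1 (add (((!q5 || q2) || q4) == q1)):
    (((!q5 || q2) || q4) == q1): β-rule — branch into ((!q5 || q2) || q4), q1  //  !((!q5 || q2) || q4), !q1.
      branch 1.1 (add ((!q5 || q2) || q4), q1):
        ((!q5 || q2) || q4): β-rule — branch into (!q5 || q2)  //  q4.
          branch 1.1.1 (add (!q5 || q2)):
            (!q5 || q2): β-rule — branch into !q5  //  q2.
              branch 1.1.1.1 (add !q5):
                ○ open, literals {q1=true, q5=false}.
              branch 1.1.1.2 (add q2):
                ○ open, literals {q1=true, q2=true}.
          branch 1.1.2 (add q4):
            ○ open, literals {q1=true, q4=true}.
      branch 1.2 (add !((!q5 || q2) || q4), !q1):
        !((!q5 || q2) || q4): α-rule — add !(!q5 || q2), !q4.
        !(!q5 || q2): α-rule — add !!q5, !q2.
        ○ open, literals {q1=false, q2=false, q4=false, q5=true}.
  branch 2 (add !((q6 && q4) -> !q4)):
    !((q6 && q4) -> !q4): α-rule — add (q6 && q4), !!q4.
    (q6 && q4): α-rule — add q6, q4.
    ○ open, literals {q4=true, q6=true}.
0 branches closed, 5 open.
Each open branch fixes some atoms; the unmentioned ones are free. Counting distinct full assignments: branch {q1=true, q5=false} (q6, q3, q2, q4) contributes 16 new; branch {q1=true, q2=true} (q5, q6, q3, q4) contributes 8 new; branch {q1=true, q4=true} (q5, q6, q3, q2) contributes 4 new; branch {q1=false, q2=false, q4=false, q5=true} (q6, q3) contributes 4 new; branch {q4=true, q6=true} (q5, q3, q2, q1) contributes 8 new. Total: 40.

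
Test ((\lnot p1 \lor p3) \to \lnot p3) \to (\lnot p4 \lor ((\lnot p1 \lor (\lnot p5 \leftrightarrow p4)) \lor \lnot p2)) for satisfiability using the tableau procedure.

Satisfiable

Initial set: {T (((\lnot p1 \lor p3) \to \lnot p3) \to (\lnot p4 \lor ((\lnot p1 \lor (\lnot p5 \leftrightarrow p4)) \lor \lnot p2)))}.
T (((\lnot p1 \lor p3) \to \lnot p3) \to (\lnot p4 \lor ((\lnot p1 \lor (\lnot p5 \leftrightarrow p4)) \lor \lnot p2))): β-rule — branch into F ((\lnot p1 \lor p3) \to \lnot p3)  //  T (\lnot p4 \lor ((\lnot p1 \lor (\lnot p5 \leftrightarrow p4)) \lor \lnot p2)).
  branch 1 (add F ((\lnot p1 \lor p3) \to \lnot p3)):
    F ((\lnot p1 \lor p3) \to \lnot p3): α-rule — add T (\lnot p1 \lor p3), F \lnot p3.
    T (\lnot p1 \lor p3): β-rule — branch into T \lnot p1  //  T p3.
      branch 1.1 (add T \lnot p1):
        ○ open, literals {p1=F, p3=T}.
      branch 1.2 (add T p3):
        ○ open, literals {p3=T}.
  branch 2 (add T (\lnot p4 \lor ((\lnot p1 \lor (\lnot p5 \leftrightarrow p4)) \lor \lnot p2))):
    T (\lnot p4 \lor ((\lnot p1 \lor (\lnot p5 \leftrightarrow p4)) \lor \lnot p2)): β-rule — branch into T \lnot p4  //  T ((\lnot p1 \lor (\lnot p5 \leftrightarrow p4)) \lor \lnot p2).
      branch 2.1 (add T \lnot p4):
        ○ open, literals {p4=F}.
      branch 2.2 (add T ((\lnot p1 \lor (\lnot p5 \leftrightarrow p4)) \lor \lnot p2)):
        T ((\lnot p1 \lor (\lnot p5 \leftrightarrow p4)) \lor \lnot p2): β-rule — branch into T (\lnot p1 \lor (\lnot p5 \leftrightarrow p4))  //  T \lnot p2.
          branch 2.2.1 (add T (\lnot p1 \lor (\lnot p5 \leftrightarrow p4))):
            T (\lnot p1 \lor (\lnot p5 \leftrightarrow p4)): β-rule — branch into T \lnot p1  //  T (\lnot p5 \leftrightarrow p4).
              branch 2.2.1.1 (add T \lnot p1):
                ○ open, literals {p1=F}.
              branch 2.2.1.2 (add T (\lnot p5 \leftrightarrow p4)):
                T (\lnot p5 \leftrightarrow p4): β-rule — branch into T \lnot p5, T p4  //  F \lnot p5, F p4.
                  branch 2.2.1.2.1 (add T \lnot p5, T p4):
                    ○ open, literals {p4=T, p5=F}.
                  branch 2.2.1.2.2 (add F \lnot p5, F p4):
                    ○ open, literals {p4=F, p5=T}.
          branch 2.2.2 (add T \lnot p2):
            ○ open, literals {p2=F}.
0 branches closed, 7 open.
An open branch gives a satisfying assignment: p1=F, p3=T.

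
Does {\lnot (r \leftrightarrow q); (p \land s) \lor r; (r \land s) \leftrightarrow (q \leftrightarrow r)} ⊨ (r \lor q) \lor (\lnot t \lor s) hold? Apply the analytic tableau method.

Yes

Initial set: {\lnot (r \leftrightarrow q); ((p \land s) \lor r); ((r \land s) \leftrightarrow (q \leftrightarrow r)); \lnot ((r \lor q) \lor (\lnot t \lor s))}.
\lnot ((r \lor q) \lor (\lnot t \lor s)): α-rule — add \lnot (r \lor q), \lnot (\lnot t \lor s).
\lnot (r \lor q): α-rule — add \lnot r, \lnot q.
\lnot (\lnot t \lor s): α-rule — add \lnot \lnot t, \lnot s.
\lnot (r \leftrightarrow q): β-rule — branch into r, \lnot q  //  \lnot r, q.
  branch 1 (add r, \lnot q):
    × closes — contains both r and \lnot r.
  branch 2 (add \lnot r, q):
    × closes — contains both q and \lnot q.
All 2 branches close.
Every branch closed, so the premises entail the conclusion.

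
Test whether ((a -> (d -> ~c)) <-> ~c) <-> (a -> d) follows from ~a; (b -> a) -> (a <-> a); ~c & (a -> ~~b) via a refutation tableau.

Yes

Initial set: {~a; ((b -> a) -> (a <-> a)); (~c & (a -> ~~b)); ~(((a -> (d -> ~c)) <-> ~c) <-> (a -> d))}.
(~c & (a -> ~~b)): α-rule — add ~c, (a -> ~~b).
((b -> a) -> (a <-> a)): β-rule — branch into ~(b -> a)  //  (a <-> a).
  branch 1 (add ~(b -> a)):
    ~(b -> a): α-rule — add b, ~a.
    ~(((a -> (d -> ~c)) <-> ~c) <-> (a -> d)): β-rule — branch into ((a -> (d -> ~c)) <-> ~c), ~(a -> d)  //  ~((a -> (d -> ~c)) <-> ~c), (a -> d).
      branch 1.1 (add ((a -> (d -> ~c)) <-> ~c), ~(a -> d)):
        ~(a -> d): α-rule — add a, ~d.
        × closes — contains both a and ~a.
      branch 1.2 (add ~((a -> (d -> ~c)) <-> ~c), (a -> d)):
        (a -> ~~b): β-rule — branch into ~a  //  ~~b.
          branch 1.2.1 (add ~a):
            ~((a -> (d -> ~c)) <-> ~c): β-rule — branch into (a -> (d -> ~c)), ~~c  //  ~(a -> (d -> ~c)), ~c.
              branch 1.2.1.1 (add (a -> (d -> ~c)), ~~c):
                × closes — contains both c and ~c.
              branch 1.2.1.2 (add ~(a -> (d -> ~c)), ~c):
                ~(a -> (d -> ~c)): α-rule — add a, ~(d -> ~c).
                × closes — contains both a and ~a.
          branch 1.2.2 (add ~~b):
            ~~b: drop double negation, giving b.
            ~((a -> (d -> ~c)) <-> ~c): β-rule — branch into (a -> (d -> ~c)), ~~c  //  ~(a -> (d -> ~c)), ~c.
              branch 1.2.2.1 (add (a -> (d -> ~c)), ~~c):
                × closes — contains both c and ~c.
              branch 1.2.2.2 (add ~(a -> (d -> ~c)), ~c):
                ~(a -> (d -> ~c)): α-rule — add a, ~(d -> ~c).
                × closes — contains both a and ~a.
  branch 2 (add (a <-> a)):
    ~(((a -> (d -> ~c)) <-> ~c) <-> (a -> d)): β-rule — branch into ((a -> (d -> ~c)) <-> ~c), ~(a -> d)  //  ~((a -> (d -> ~c)) <-> ~c), (a -> d).
      branch 2.1 (add ((a -> (d -> ~c)) <-> ~c), ~(a -> d)):
        ~(a -> d): α-rule — add a, ~d.
        × closes — contains both a and ~a.
      branch 2.2 (add ~((a -> (d -> ~c)) <-> ~c), (a -> d)):
        (a -> ~~b): β-rule — branch into ~a  //  ~~b.
          branch 2.2.1 (add ~a):
            (a <-> a): β-rule — branch into a, a  //  ~a, ~a.
              branch 2.2.1.1 (add a, a):
                × closes — contains both a and ~a.
              branch 2.2.1.2 (add ~a, ~a):
                ~((a -> (d -> ~c)) <-> ~c): β-rule — branch into (a -> (d -> ~c)), ~~c  //  ~(a -> (d -> ~c)), ~c.
                  branch 2.2.1.2.1 (add (a -> (d -> ~c)), ~~c):
                    × closes — contains both c and ~c.
                  branch 2.2.1.2.2 (add ~(a -> (d -> ~c)), ~c):
                    ~(a -> (d -> ~c)): α-rule — add a, ~(d -> ~c).
                    × closes — contains both a and ~a.
          branch 2.2.2 (add ~~b):
            ~~b: drop double negation, giving b.
            (a <-> a): β-rule — branch into a, a  //  ~a, ~a.
              branch 2.2.2.1 (add a, a):
                × closes — contains both a and ~a.
              branch 2.2.2.2 (add ~a, ~a):
                ~((a -> (d -> ~c)) <-> ~c): β-rule — branch into (a -> (d -> ~c)), ~~c  //  ~(a -> (d -> ~c)), ~c.
                  branch 2.2.2.2.1 (add (a -> (d -> ~c)), ~~c):
                    × closes — contains both c and ~c.
                  branch 2.2.2.2.2 (add ~(a -> (d -> ~c)), ~c):
                    ~(a -> (d -> ~c)): α-rule — add a, ~(d -> ~c).
                    × closes — contains both a and ~a.
All 12 branches close.
Every branch closed, so the premises entail the conclusion.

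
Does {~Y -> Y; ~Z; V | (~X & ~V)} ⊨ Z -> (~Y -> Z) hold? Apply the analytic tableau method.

Initial set: {(~Y -> Y); ~Z; (V | (~X & ~V)); ~(Z -> (~Y -> Z))}.
~(Z -> (~Y -> Z)): α-rule — add Z, ~(~Y -> Z).
× closes — contains both Z and ~Z.
All 1 branch closes.
Every branch closed, so the premises entail the conclusion.

Yes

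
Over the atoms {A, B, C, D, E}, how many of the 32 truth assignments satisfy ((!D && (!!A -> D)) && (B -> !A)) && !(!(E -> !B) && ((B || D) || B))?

Initial set: {T (((!D && (!!A -> D)) && (B -> !A)) && !(!(E -> !B) && ((B || D) || B)))}.
T (((!D && (!!A -> D)) && (B -> !A)) && !(!(E -> !B) && ((B || D) || B))): α-rule — add T ((!D && (!!A -> D)) && (B -> !A)), T !(!(E -> !B) && ((B || D) || B)).
T ((!D && (!!A -> D)) && (B -> !A)): α-rule — add T (!D && (!!A -> D)), T (B -> !A).
T (!D && (!!A -> D)): α-rule — add T !D, T (!!A -> D).
T !(!(E -> !B) && ((B || D) || B)): β-rule — branch into F !(E -> !B)  //  F ((B || D) || B).
  branch 1 (add F !(E -> !B)):
    T (B -> !A): β-rule — branch into F B  //  T !A.
      branch 1.1 (add F B):
        T (!!A -> D): β-rule — branch into F !!A  //  T D.
          branch 1.1.1 (add F !!A):
            F !!A: drop double negation, giving F A.
            F !(E -> !B): β-rule — branch into F E  //  T !B.
              branch 1.1.1.1 (add F E):
                ○ open, literals {A=F, B=F, D=F, E=F}.
              branch 1.1.1.2 (add T !B):
                ○ open, literals {A=F, B=F, D=F}.
          branch 1.1.2 (add T D):
            × closes — contains both D and !D.
      branch 1.2 (add T !A):
        T (!!A -> D): β-rule — branch into F !!A  //  T D.
          branch 1.2.1 (add F !!A):
            F !!A: drop double negation, giving F A.
            F !(E -> !B): β-rule — branch into F E  //  T !B.
              branch 1.2.1.1 (add F E):
                ○ open, literals {A=F, D=F, E=F}.
              branch 1.2.1.2 (add T !B):
                ○ open, literals {A=F, B=F, D=F}.
          branch 1.2.2 (add T D):
            × closes — contains both D and !D.
  branch 2 (add F ((B || D) || B)):
    F ((B || D) || B): α-rule — add F (B || D), F B.
    F (B || D): α-rule — add F B, F D.
    T (B -> !A): β-rule — branch into F B  //  T !A.
      branch 2.1 (add F B):
        T (!!A -> D): β-rule — branch into F !!A  //  T D.
          branch 2.1.1 (add F !!A):
            F !!A: drop double negation, giving F A.
            ○ open, literals {A=F, B=F, D=F}.
          branch 2.1.2 (add T D):
            × closes — contains both D and !D.
      branch 2.2 (add T !A):
        T (!!A -> D): β-rule — branch into F !!A  //  T D.
          branch 2.2.1 (add F !!A):
            F !!A: drop double negation, giving F A.
            ○ open, literals {A=F, B=F, D=F}.
          branch 2.2.2 (add T D):
            × closes — contains both D and !D.
4 branches closed, 6 open.
Each open branch fixes some atoms; the unmentioned ones are free. Counting distinct full assignments: branch {A=F, B=F, D=F, E=F} (C) contributes 2 new; branch {A=F, B=F, D=F} (C, E) contributes 2 new; branch {A=F, D=F, E=F} (B, C) contributes 2 new; branch {A=F, B=F, D=F} (C, E) contributes 0 new; branch {A=F, B=F, D=F} (C, E) contributes 0 new; branch {A=F, B=F, D=F} (C, E) contributes 0 new. Total: 6.

6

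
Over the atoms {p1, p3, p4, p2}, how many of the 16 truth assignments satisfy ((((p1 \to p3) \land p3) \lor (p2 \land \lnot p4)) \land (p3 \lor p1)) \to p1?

Initial set: {(((((p1 \to p3) \land p3) \lor (p2 \land \lnot p4)) \land (p3 \lor p1)) \to p1)}.
(((((p1 \to p3) \land p3) \lor (p2 \land \lnot p4)) \land (p3 \lor p1)) \to p1): β-rule — branch into \lnot ((((p1 \to p3) \land p3) \lor (p2 \land \lnot p4)) \land (p3 \lor p1))  //  p1.
  branch 1 (add \lnot ((((p1 \to p3) \land p3) \lor (p2 \land \lnot p4)) \land (p3 \lor p1))):
    \lnot ((((p1 \to p3) \land p3) \lor (p2 \land \lnot p4)) \land (p3 \lor p1)): β-rule — branch into \lnot (((p1 \to p3) \land p3) \lor (p2 \land \lnot p4))  //  \lnot (p3 \lor p1).
      branch 1.1 (add \lnot (((p1 \to p3) \land p3) \lor (p2 \land \lnot p4))):
        \lnot (((p1 \to p3) \land p3) \lor (p2 \land \lnot p4)): α-rule — add \lnot ((p1 \to p3) \land p3), \lnot (p2 \land \lnot p4).
        \lnot ((p1 \to p3) \land p3): β-rule — branch into \lnot (p1 \to p3)  //  \lnot p3.
          branch 1.1.1 (add \lnot (p1 \to p3)):
            \lnot (p1 \to p3): α-rule — add p1, \lnot p3.
            \lnot (p2 \land \lnot p4): β-rule — branch into \lnot p2  //  \lnot \lnot p4.
              branch 1.1.1.1 (add \lnot p2):
                ○ open, literals {p1=T, p2=F, p3=F}.
              branch 1.1.1.2 (add \lnot \lnot p4):
                ○ open, literals {p1=T, p3=F, p4=T}.
          branch 1.1.2 (add \lnot p3):
            \lnot (p2 \land \lnot p4): β-rule — branch into \lnot p2  //  \lnot \lnot p4.
              branch 1.1.2.1 (add \lnot p2):
                ○ open, literals {p2=F, p3=F}.
              branch 1.1.2.2 (add \lnot \lnot p4):
                ○ open, literals {p3=F, p4=T}.
      branch 1.2 (add \lnot (p3 \lor p1)):
        \lnot (p3 \lor p1): α-rule — add \lnot p3, \lnot p1.
        ○ open, literals {p1=F, p3=F}.
  branch 2 (add p1):
    ○ open, literals {p1=T}.
0 branches closed, 6 open.
Each open branch fixes some atoms; the unmentioned ones are free. Counting distinct full assignments: branch {p1=T, p2=F, p3=F} (p4) contributes 2 new; branch {p1=T, p3=F, p4=T} (p2) contributes 1 new; branch {p2=F, p3=F} (p1, p4) contributes 2 new; branch {p3=F, p4=T} (p1, p2) contributes 1 new; branch {p1=F, p3=F} (p4, p2) contributes 1 new; branch {p1=T} (p3, p4, p2) contributes 5 new. Total: 12.

12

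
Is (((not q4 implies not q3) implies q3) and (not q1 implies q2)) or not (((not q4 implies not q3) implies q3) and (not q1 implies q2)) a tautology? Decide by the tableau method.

Assume the negation and expand:
Initial set: {not ((((not q4 implies not q3) implies q3) and (not q1 implies q2)) or not (((not q4 implies not q3) implies q3) and (not q1 implies q2)))}.
not ((((not q4 implies not q3) implies q3) and (not q1 implies q2)) or not (((not q4 implies not q3) implies q3) and (not q1 implies q2))): α-rule — add not (((not q4 implies not q3) implies q3) and (not q1 implies q2)), not not (((not q4 implies not q3) implies q3) and (not q1 implies q2)).
not not (((not q4 implies not q3) implies q3) and (not q1 implies q2)): α-rule — add ((not q4 implies not q3) implies q3), (not q1 implies q2).
not (((not q4 implies not q3) implies q3) and (not q1 implies q2)): β-rule — branch into not ((not q4 implies not q3) implies q3)  //  not (not q1 implies q2).
  branch 1 (add not ((not q4 implies not q3) implies q3)):
    not ((not q4 implies not q3) implies q3): α-rule — add (not q4 implies not q3), not q3.
    ((not q4 implies not q3) implies q3): β-rule — branch into not (not q4 implies not q3)  //  q3.
      branch 1.1 (add not (not q4 implies not q3)):
        not (not q4 implies not q3): α-rule — add not q4, not not q3.
        × closes — contains both q3 and not q3.
      branch 1.2 (add q3):
        × closes — contains both q3 and not q3.
  branch 2 (add not (not q1 implies q2)):
    not (not q1 implies q2): α-rule — add not q1, not q2.
    ((not q4 implies not q3) implies q3): β-rule — branch into not (not q4 implies not q3)  //  q3.
      branch 2.1 (add not (not q4 implies not q3)):
        not (not q4 implies not q3): α-rule — add not q4, not not q3.
        (not q1 implies q2): β-rule — branch into not not q1  //  q2.
          branch 2.1.1 (add not not q1):
            × closes — contains both q1 and not q1.
          branch 2.1.2 (add q2):
            × closes — contains both q2 and not q2.
      branch 2.2 (add q3):
        (not q1 implies q2): β-rule — branch into not not q1  //  q2.
          branch 2.2.1 (add not not q1):
            × closes — contains both q1 and not q1.
          branch 2.2.2 (add q2):
            × closes — contains both q2 and not q2.
All 6 branches close.
Every branch closed, so the negation is unsatisfiable and the formula is valid.

Valid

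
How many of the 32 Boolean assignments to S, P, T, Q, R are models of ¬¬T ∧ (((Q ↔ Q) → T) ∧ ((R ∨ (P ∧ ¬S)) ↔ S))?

Initial set: {(¬¬T ∧ (((Q ↔ Q) → T) ∧ ((R ∨ (P ∧ ¬S)) ↔ S)))}.
(¬¬T ∧ (((Q ↔ Q) → T) ∧ ((R ∨ (P ∧ ¬S)) ↔ S))): α-rule — add ¬¬T, (((Q ↔ Q) → T) ∧ ((R ∨ (P ∧ ¬S)) ↔ S)).
¬¬T: drop double negation, giving T.
(((Q ↔ Q) → T) ∧ ((R ∨ (P ∧ ¬S)) ↔ S)): α-rule — add ((Q ↔ Q) → T), ((R ∨ (P ∧ ¬S)) ↔ S).
((Q ↔ Q) → T): β-rule — branch into ¬(Q ↔ Q)  //  T.
  branch 1 (add ¬(Q ↔ Q)):
    ((R ∨ (P ∧ ¬S)) ↔ S): β-rule — branch into (R ∨ (P ∧ ¬S)), S  //  ¬(R ∨ (P ∧ ¬S)), ¬S.
      branch 1.1 (add (R ∨ (P ∧ ¬S)), S):
        ¬(Q ↔ Q): β-rule — branch into Q, ¬Q  //  ¬Q, Q.
          branch 1.1.1 (add Q, ¬Q):
            × closes — contains both Q and ¬Q.
          branch 1.1.2 (add ¬Q, Q):
            × closes — contains both Q and ¬Q.
      branch 1.2 (add ¬(R ∨ (P ∧ ¬S)), ¬S):
        ¬(R ∨ (P ∧ ¬S)): α-rule — add ¬R, ¬(P ∧ ¬S).
        ¬(Q ↔ Q): β-rule — branch into Q, ¬Q  //  ¬Q, Q.
          branch 1.2.1 (add Q, ¬Q):
            × closes — contains both Q and ¬Q.
          branch 1.2.2 (add ¬Q, Q):
            × closes — contains both Q and ¬Q.
  branch 2 (add T):
    ((R ∨ (P ∧ ¬S)) ↔ S): β-rule — branch into (R ∨ (P ∧ ¬S)), S  //  ¬(R ∨ (P ∧ ¬S)), ¬S.
      branch 2.1 (add (R ∨ (P ∧ ¬S)), S):
        (R ∨ (P ∧ ¬S)): β-rule — branch into R  //  (P ∧ ¬S).
          branch 2.1.1 (add R):
            ○ open, literals {R=T, S=T, T=T}.
          branch 2.1.2 (add (P ∧ ¬S)):
            (P ∧ ¬S): α-rule — add P, ¬S.
            × closes — contains both S and ¬S.
      branch 2.2 (add ¬(R ∨ (P ∧ ¬S)), ¬S):
        ¬(R ∨ (P ∧ ¬S)): α-rule — add ¬R, ¬(P ∧ ¬S).
        ¬(P ∧ ¬S): β-rule — branch into ¬P  //  ¬¬S.
          branch 2.2.1 (add ¬P):
            ○ open, literals {P=F, R=F, S=F, T=T}.
          branch 2.2.2 (add ¬¬S):
            × closes — contains both S and ¬S.
6 branches closed, 2 open.
Each open branch fixes some atoms; the unmentioned ones are free. Counting distinct full assignments: branch {R=T, S=T, T=T} (P, Q) contributes 4 new; branch {P=F, R=F, S=F, T=T} (Q) contributes 2 new. Total: 6.

6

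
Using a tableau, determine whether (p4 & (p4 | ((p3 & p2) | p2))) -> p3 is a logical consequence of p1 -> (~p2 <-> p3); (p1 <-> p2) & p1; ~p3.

No

Initial set: {T (p1 -> (~p2 <-> p3)); T ((p1 <-> p2) & p1); T ~p3; F ((p4 & (p4 | ((p3 & p2) | p2))) -> p3)}.
T ((p1 <-> p2) & p1): α-rule — add T (p1 <-> p2), T p1.
F ((p4 & (p4 | ((p3 & p2) | p2))) -> p3): α-rule — add T (p4 & (p4 | ((p3 & p2) | p2))), F p3.
T (p4 & (p4 | ((p3 & p2) | p2))): α-rule — add T p4, T (p4 | ((p3 & p2) | p2)).
T (p1 -> (~p2 <-> p3)): β-rule — branch into F p1  //  T (~p2 <-> p3).
  branch 1 (add F p1):
    × closes — contains both p1 and ~p1.
  branch 2 (add T (~p2 <-> p3)):
    T (p1 <-> p2): β-rule — branch into T p1, T p2  //  F p1, F p2.
      branch 2.1 (add T p1, T p2):
        T (p4 | ((p3 & p2) | p2)): β-rule — branch into T p4  //  T ((p3 & p2) | p2).
          branch 2.1.1 (add T p4):
            T (~p2 <-> p3): β-rule — branch into T ~p2, T p3  //  F ~p2, F p3.
              branch 2.1.1.1 (add T ~p2, T p3):
                × closes — contains both p2 and ~p2.
              branch 2.1.1.2 (add F ~p2, F p3):
                ○ open, literals {p1=true, p2=true, p3=false, p4=true}.
          branch 2.1.2 (add T ((p3 & p2) | p2)):
            T (~p2 <-> p3): β-rule — branch into T ~p2, T p3  //  F ~p2, F p3.
              branch 2.1.2.1 (add T ~p2, T p3):
                × closes — contains both p2 and ~p2.
              branch 2.1.2.2 (add F ~p2, F p3):
                T ((p3 & p2) | p2): β-rule — branch into T (p3 & p2)  //  T p2.
                  branch 2.1.2.2.1 (add T (p3 & p2)):
                    T (p3 & p2): α-rule — add T p3, T p2.
                    × closes — contains both p3 and ~p3.
                  branch 2.1.2.2.2 (add T p2):
                    ○ open, literals {p1=true, p2=true, p3=false, p4=true}.
      branch 2.2 (add F p1, F p2):
        × closes — contains both p1 and ~p1.
5 branches closed, 2 open.
An open branch gives a countermodel: p1=true, p2=true, p3=false, p4=true (unmentioned atoms arbitrary); the premises hold there but the conclusion fails.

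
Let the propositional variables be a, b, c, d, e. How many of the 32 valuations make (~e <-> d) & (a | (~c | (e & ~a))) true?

Initial set: {((~e <-> d) & (a | (~c | (e & ~a))))}.
((~e <-> d) & (a | (~c | (e & ~a)))): α-rule — add (~e <-> d), (a | (~c | (e & ~a))).
(~e <-> d): β-rule — branch into ~e, d  //  ~~e, ~d.
  branch 1 (add ~e, d):
    (a | (~c | (e & ~a))): β-rule — branch into a  //  (~c | (e & ~a)).
      branch 1.1 (add a):
        ○ open, literals {a=1, d=1, e=0}.
      branch 1.2 (add (~c | (e & ~a))):
        (~c | (e & ~a)): β-rule — branch into ~c  //  (e & ~a).
          branch 1.2.1 (add ~c):
            ○ open, literals {c=0, d=1, e=0}.
          branch 1.2.2 (add (e & ~a)):
            (e & ~a): α-rule — add e, ~a.
            × closes — contains both e and ~e.
  branch 2 (add ~~e, ~d):
    (a | (~c | (e & ~a))): β-rule — branch into a  //  (~c | (e & ~a)).
      branch 2.1 (add a):
        ○ open, literals {a=1, d=0, e=1}.
      branch 2.2 (add (~c | (e & ~a))):
        (~c | (e & ~a)): β-rule — branch into ~c  //  (e & ~a).
          branch 2.2.1 (add ~c):
            ○ open, literals {c=0, d=0, e=1}.
          branch 2.2.2 (add (e & ~a)):
            (e & ~a): α-rule — add e, ~a.
            ○ open, literals {a=0, d=0, e=1}.
1 branch closed, 5 open.
Each open branch fixes some atoms; the unmentioned ones are free. Counting distinct full assignments: branch {a=1, d=1, e=0} (b, c) contributes 4 new; branch {c=0, d=1, e=0} (a, b) contributes 2 new; branch {a=1, d=0, e=1} (b, c) contributes 4 new; branch {c=0, d=0, e=1} (a, b) contributes 2 new; branch {a=0, d=0, e=1} (b, c) contributes 2 new. Total: 14.

14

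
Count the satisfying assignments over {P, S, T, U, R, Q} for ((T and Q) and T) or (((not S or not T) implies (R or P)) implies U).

Initial set: {T (((T and Q) and T) or (((not S or not T) implies (R or P)) implies U))}.
T (((T and Q) and T) or (((not S or not T) implies (R or P)) implies U)): β-rule — branch into T ((T and Q) and T)  //  T (((not S or not T) implies (R or P)) implies U).
  branch 1 (add T ((T and Q) and T)):
    T ((T and Q) and T): α-rule — add T (T and Q), T T.
    T (T and Q): α-rule — add T T, T Q.
    ○ open, literals {Q=T, T=T}.
  branch 2 (add T (((not S or not T) implies (R or P)) implies U)):
    T (((not S or not T) implies (R or P)) implies U): β-rule — branch into F ((not S or not T) implies (R or P))  //  T U.
      branch 2.1 (add F ((not S or not T) implies (R or P))):
        F ((not S or not T) implies (R or P)): α-rule — add T (not S or not T), F (R or P).
        F (R or P): α-rule — add F R, F P.
        T (not S or not T): β-rule — branch into T not S  //  T not T.
          branch 2.1.1 (add T not S):
            ○ open, literals {P=F, R=F, S=F}.
          branch 2.1.2 (add T not T):
            ○ open, literals {P=F, R=F, T=F}.
      branch 2.2 (add T U):
        ○ open, literals {U=T}.
0 branches closed, 4 open.
Each open branch fixes some atoms; the unmentioned ones are free. Counting distinct full assignments: branch {Q=T, T=T} (P, S, U, R) contributes 16 new; branch {P=F, R=F, S=F} (T, U, Q) contributes 6 new; branch {P=F, R=F, T=F} (S, U, Q) contributes 4 new; branch {U=T} (P, S, T, R, Q) contributes 19 new. Total: 45.

45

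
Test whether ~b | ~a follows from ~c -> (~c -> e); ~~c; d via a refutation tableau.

No

Initial set: {(~c -> (~c -> e)); ~~c; d; ~(~b | ~a)}.
~~c: drop double negation, giving c.
~(~b | ~a): α-rule — add ~~b, ~~a.
(~c -> (~c -> e)): β-rule — branch into ~~c  //  (~c -> e).
  branch 1 (add ~~c):
    ○ open, literals {a=1, b=1, c=1, d=1}.
  branch 2 (add (~c -> e)):
    (~c -> e): β-rule — branch into ~~c  //  e.
      branch 2.1 (add ~~c):
        ○ open, literals {a=1, b=1, c=1, d=1}.
      branch 2.2 (add e):
        ○ open, literals {a=1, b=1, c=1, d=1, e=1}.
0 branches closed, 3 open.
An open branch gives a countermodel: a=1, b=1, c=1, d=1 (unmentioned atoms arbitrary); the premises hold there but the conclusion fails.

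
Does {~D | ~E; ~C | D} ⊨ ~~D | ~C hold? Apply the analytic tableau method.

Initial set: {(~D | ~E); (~C | D); ~(~~D | ~C)}.
~(~~D | ~C): α-rule — add ~~~D, ~~C.
~~~D: drop double negation, giving ~D.
(~D | ~E): β-rule — branch into ~D  //  ~E.
  branch 1 (add ~D):
    (~C | D): β-rule — branch into ~C  //  D.
      branch 1.1 (add ~C):
        × closes — contains both C and ~C.
      branch 1.2 (add D):
        × closes — contains both D and ~D.
  branch 2 (add ~E):
    (~C | D): β-rule — branch into ~C  //  D.
      branch 2.1 (add ~C):
        × closes — contains both C and ~C.
      branch 2.2 (add D):
        × closes — contains both D and ~D.
All 4 branches close.
Every branch closed, so the premises entail the conclusion.

Yes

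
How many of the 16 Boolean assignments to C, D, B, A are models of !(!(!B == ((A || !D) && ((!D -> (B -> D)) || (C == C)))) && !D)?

12

Initial set: {!(!(!B == ((A || !D) && ((!D -> (B -> D)) || (C == C)))) && !D)}.
!(!(!B == ((A || !D) && ((!D -> (B -> D)) || (C == C)))) && !D): β-rule — branch into !!(!B == ((A || !D) && ((!D -> (B -> D)) || (C == C))))  //  !!D.
  branch 1 (add !!(!B == ((A || !D) && ((!D -> (B -> D)) || (C == C))))):
    !!(!B == ((A || !D) && ((!D -> (B -> D)) || (C == C)))): β-rule — branch into !B, ((A || !D) && ((!D -> (B -> D)) || (C == C)))  //  !!B, !((A || !D) && ((!D -> (B -> D)) || (C == C))).
      branch 1.1 (add !B, ((A || !D) && ((!D -> (B -> D)) || (C == C)))):
        ((A || !D) && ((!D -> (B -> D)) || (C == C))): α-rule — add (A || !D), ((!D -> (B -> D)) || (C == C)).
        (A || !D): β-rule — branch into A  //  !D.
          branch 1.1.1 (add A):
            ((!D -> (B -> D)) || (C == C)): β-rule — branch into (!D -> (B -> D))  //  (C == C).
              branch 1.1.1.1 (add (!D -> (B -> D))):
                (!D -> (B -> D)): β-rule — branch into !!D  //  (B -> D).
                  branch 1.1.1.1.1 (add !!D):
                    ○ open, literals {A=T, B=F, D=T}.
                  branch 1.1.1.1.2 (add (B -> D)):
                    (B -> D): β-rule — branch into !B  //  D.
                      branch 1.1.1.1.2.1 (add !B):
                        ○ open, literals {A=T, B=F}.
                      branch 1.1.1.1.2.2 (add D):
                        ○ open, literals {A=T, B=F, D=T}.
              branch 1.1.1.2 (add (C == C)):
                (C == C): β-rule — branch into C, C  //  !C, !C.
                  branch 1.1.1.2.1 (add C, C):
                    ○ open, literals {A=T, B=F, C=T}.
                  branch 1.1.1.2.2 (add !C, !C):
                    ○ open, literals {A=T, B=F, C=F}.
          branch 1.1.2 (add !D):
            ((!D -> (B -> D)) || (C == C)): β-rule — branch into (!D -> (B -> D))  //  (C == C).
              branch 1.1.2.1 (add (!D -> (B -> D))):
                (!D -> (B -> D)): β-rule — branch into !!D  //  (B -> D).
                  branch 1.1.2.1.1 (add !!D):
                    × closes — contains both D and !D.
                  branch 1.1.2.1.2 (add (B -> D)):
                    (B -> D): β-rule — branch into !B  //  D.
                      branch 1.1.2.1.2.1 (add !B):
                        ○ open, literals {B=F, D=F}.
                      branch 1.1.2.1.2.2 (add D):
                        × closes — contains both D and !D.
              branch 1.1.2.2 (add (C == C)):
                (C == C): β-rule — branch into C, C  //  !C, !C.
                  branch 1.1.2.2.1 (add C, C):
                    ○ open, literals {B=F, C=T, D=F}.
                  branch 1.1.2.2.2 (add !C, !C):
                    ○ open, literals {B=F, C=F, D=F}.
      branch 1.2 (add !!B, !((A || !D) && ((!D -> (B -> D)) || (C == C)))):
        !((A || !D) && ((!D -> (B -> D)) || (C == C))): β-rule — branch into !(A || !D)  //  !((!D -> (B -> D)) || (C == C)).
          branch 1.2.1 (add !(A || !D)):
            !(A || !D): α-rule — add !A, !!D.
            ○ open, literals {A=F, B=T, D=T}.
          branch 1.2.2 (add !((!D -> (B -> D)) || (C == C))):
            !((!D -> (B -> D)) || (C == C)): α-rule — add !(!D -> (B -> D)), !(C == C).
            !(!D -> (B -> D)): α-rule — add !D, !(B -> D).
            !(B -> D): α-rule — add B, !D.
            !(C == C): β-rule — branch into C, !C  //  !C, C.
              branch 1.2.2.1 (add C, !C):
                × closes — contains both C and !C.
              branch 1.2.2.2 (add !C, C):
                × closes — contains both C and !C.
  branch 2 (add !!D):
    ○ open, literals {D=T}.
4 branches closed, 10 open.
Each open branch fixes some atoms; the unmentioned ones are free. Counting distinct full assignments: branch {A=T, B=F, D=T} (C) contributes 2 new; branch {A=T, B=F} (C, D) contributes 2 new; branch {A=T, B=F, D=T} (C) contributes 0 new; branch {A=T, B=F, C=T} (D) contributes 0 new; branch {A=T, B=F, C=F} (D) contributes 0 new; branch {B=F, D=F} (C, A) contributes 2 new; branch {B=F, C=T, D=F} (A) contributes 0 new; branch {B=F, C=F, D=F} (A) contributes 0 new; branch {A=F, B=T, D=T} (C) contributes 2 new; branch {D=T} (C, B, A) contributes 4 new. Total: 12.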